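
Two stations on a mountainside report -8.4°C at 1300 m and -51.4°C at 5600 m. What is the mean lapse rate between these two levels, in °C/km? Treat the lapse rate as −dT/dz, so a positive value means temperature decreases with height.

10°C/km

Γ = −ΔT/Δz = (-8.4 − (-51.4)) / (5600 − 1300) m
  = 43°C / 4.3 km = 10°C/km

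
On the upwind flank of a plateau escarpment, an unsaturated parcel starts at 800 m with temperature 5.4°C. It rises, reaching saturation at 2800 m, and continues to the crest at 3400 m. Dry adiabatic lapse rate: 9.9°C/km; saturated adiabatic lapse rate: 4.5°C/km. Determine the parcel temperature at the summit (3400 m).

-17.1°C

Dry to 2800 m: -9.9 × 2 km = -19.8°C, so T = -14.4°C.
Saturated to 3400 m: -4.5 × 0.6 km = -2.7°C, so T = -17.1°C.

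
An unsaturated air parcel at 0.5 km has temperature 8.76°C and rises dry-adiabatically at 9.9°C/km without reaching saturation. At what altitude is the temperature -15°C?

2.9 km

Height above start = (8.76 − (-15)) / 9.9 = 2.4 km
Altitude = 500 m + 2400 m = 2900 m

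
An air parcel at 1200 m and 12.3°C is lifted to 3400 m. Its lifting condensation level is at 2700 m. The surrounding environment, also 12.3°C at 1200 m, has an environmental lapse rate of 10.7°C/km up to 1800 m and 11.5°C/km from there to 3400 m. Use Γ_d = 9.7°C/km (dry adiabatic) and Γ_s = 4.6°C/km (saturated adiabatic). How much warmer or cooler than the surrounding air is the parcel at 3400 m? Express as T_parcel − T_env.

+7.05°C (parcel warmer than environment)

Parcel:
  1200 → 2700 m (dry, 9.7°C/km): ΔT = -9.7 × 1.5 = -14.55°C → T = -2.25°C
  2700 → 3400 m (saturated, 4.6°C/km): ΔT = -4.6 × 0.7 = -3.22°C → T = -5.47°C
Environment:
  1200 → 1800 m (environment, lower layer, 10.7°C/km): ΔT = -10.7 × 0.6 = -6.42°C → T = 5.88°C
  1800 → 3400 m (environment, upper layer, 11.5°C/km): ΔT = -11.5 × 1.6 = -18.4°C → T = -12.52°C
T_parcel − T_env = -5.47 − (-12.52) = +7.05°C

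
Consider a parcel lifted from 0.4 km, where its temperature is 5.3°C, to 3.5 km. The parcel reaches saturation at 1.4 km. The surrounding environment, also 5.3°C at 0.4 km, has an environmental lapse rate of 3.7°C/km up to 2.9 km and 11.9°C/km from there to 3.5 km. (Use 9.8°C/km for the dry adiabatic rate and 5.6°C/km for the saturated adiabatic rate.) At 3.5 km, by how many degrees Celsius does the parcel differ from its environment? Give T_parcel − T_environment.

Parcel:
  400–1400 m, dry: Δz = 1 km ⇒ ΔT = -9.8°C; T = -4.5°C
  1400–3500 m, saturated: Δz = 2.1 km ⇒ ΔT = -11.76°C; T = -16.26°C
Environment:
  400–2900 m, environment, lower layer: Δz = 2.5 km ⇒ ΔT = -9.25°C; T = -3.95°C
  2900–3500 m, environment, upper layer: Δz = 0.6 km ⇒ ΔT = -7.14°C; T = -11.09°C
T_parcel − T_env = -16.26 − (-11.09) = -5.17°C

-5.17°C (parcel cooler than environment)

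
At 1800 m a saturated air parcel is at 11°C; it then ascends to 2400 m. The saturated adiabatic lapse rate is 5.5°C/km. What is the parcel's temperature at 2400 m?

7.7°C

From 1800 m to 2400 m (saturated adiabatic): cools by 5.5 × 0.6 = 3.3°C, giving 7.7°C.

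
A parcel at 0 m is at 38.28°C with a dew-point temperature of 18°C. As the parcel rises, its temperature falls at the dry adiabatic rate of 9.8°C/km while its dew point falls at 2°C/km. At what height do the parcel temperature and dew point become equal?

2600 m

T and T_d converge at 9.8 − 2 = 7.8°C per km
Height above start = (38.28 − 18) / 7.8 = 2.6 km
LCL altitude = 0 m + 2600 m = 2600 m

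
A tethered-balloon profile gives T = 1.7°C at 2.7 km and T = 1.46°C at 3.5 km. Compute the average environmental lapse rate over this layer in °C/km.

Γ = −ΔT/Δz = (1.7 − 1.46) / (3500 − 2700) m
  = 0.24°C / 0.8 km = 0.3°C/km

0.3°C/km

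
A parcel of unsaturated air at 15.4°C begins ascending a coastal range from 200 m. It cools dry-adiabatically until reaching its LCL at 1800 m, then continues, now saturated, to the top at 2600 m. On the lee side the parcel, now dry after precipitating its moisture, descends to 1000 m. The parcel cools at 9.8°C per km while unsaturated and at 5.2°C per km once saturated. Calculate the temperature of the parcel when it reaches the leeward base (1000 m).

11.24°C

Dry to 1800 m: -9.8 × 1.6 km = -15.68°C, so T = -0.28°C.
Saturated to 2600 m: -5.2 × 0.8 km = -4.16°C, so T = -4.44°C.
Dry descent to 1000 m: +9.8 × 1.6 km = +15.68°C, so T = 11.24°C.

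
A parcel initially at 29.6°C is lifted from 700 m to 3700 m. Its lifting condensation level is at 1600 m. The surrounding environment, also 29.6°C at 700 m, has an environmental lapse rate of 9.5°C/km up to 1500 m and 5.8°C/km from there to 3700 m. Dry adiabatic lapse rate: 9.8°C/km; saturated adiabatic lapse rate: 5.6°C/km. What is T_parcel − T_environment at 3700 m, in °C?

Parcel:
  700–1600 m, dry: Δz = 0.9 km ⇒ ΔT = -8.82°C; T = 20.78°C
  1600–3700 m, saturated: Δz = 2.1 km ⇒ ΔT = -11.76°C; T = 9.02°C
Environment:
  700–1500 m, environment, lower layer: Δz = 0.8 km ⇒ ΔT = -7.6°C; T = 22°C
  1500–3700 m, environment, upper layer: Δz = 2.2 km ⇒ ΔT = -12.76°C; T = 9.24°C
T_parcel − T_env = 9.02 − 9.24 = -0.22°C

-0.22°C (parcel cooler than environment)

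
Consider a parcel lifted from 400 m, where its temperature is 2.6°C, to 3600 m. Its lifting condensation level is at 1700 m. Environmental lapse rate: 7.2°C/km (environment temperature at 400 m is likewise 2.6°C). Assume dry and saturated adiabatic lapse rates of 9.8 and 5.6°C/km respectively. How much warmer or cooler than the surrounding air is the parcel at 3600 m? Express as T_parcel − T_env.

-0.34°C (parcel cooler than environment)

Parcel:
  400 → 1700 m (dry, 9.8°C/km): ΔT = -9.8 × 1.3 = -12.74°C → T = -10.14°C
  1700 → 3600 m (saturated, 5.6°C/km): ΔT = -5.6 × 1.9 = -10.64°C → T = -20.78°C
Environment:
  400 → 3600 m (environment, 7.2°C/km): ΔT = -7.2 × 3.2 = -23.04°C → T = -20.44°C
T_parcel − T_env = -20.78 − (-20.44) = -0.34°C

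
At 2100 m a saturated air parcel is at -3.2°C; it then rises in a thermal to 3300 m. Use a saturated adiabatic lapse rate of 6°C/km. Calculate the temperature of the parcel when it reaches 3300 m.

Saturated adiabatic to 3300 m: -6 × 1.2 km = -7.2°C, so T = -10.4°C.

-10.4°C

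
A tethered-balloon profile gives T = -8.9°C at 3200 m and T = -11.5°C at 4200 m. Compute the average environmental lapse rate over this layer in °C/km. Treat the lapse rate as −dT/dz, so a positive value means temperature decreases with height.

2.6°C/km

Γ = −ΔT/Δz = (-8.9 − (-11.5)) / (4200 − 3200) m
  = 2.6°C / 1 km = 2.6°C/km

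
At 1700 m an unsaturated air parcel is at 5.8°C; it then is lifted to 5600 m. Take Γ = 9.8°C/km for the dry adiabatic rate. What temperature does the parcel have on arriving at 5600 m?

-32.42°C

Dry adiabatic to 5600 m: -9.8 × 3.9 km = -38.22°C, so T = -32.42°C.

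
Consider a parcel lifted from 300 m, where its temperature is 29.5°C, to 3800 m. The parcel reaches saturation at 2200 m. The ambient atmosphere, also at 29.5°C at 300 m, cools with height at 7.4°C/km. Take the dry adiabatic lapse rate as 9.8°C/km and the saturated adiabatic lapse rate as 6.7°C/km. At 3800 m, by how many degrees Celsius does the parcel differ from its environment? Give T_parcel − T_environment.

-3.44°C (parcel cooler than environment)

Parcel:
  From 300 m to 2200 m (dry): cools by 9.8 × 1.9 = 18.62°C, giving 10.88°C.
  From 2200 m to 3800 m (saturated): cools by 6.7 × 1.6 = 10.72°C, giving 0.16°C.
Environment:
  From 300 m to 3800 m (environment): cools by 7.4 × 3.5 = 25.9°C, giving 3.6°C.
T_parcel − T_env = 0.16 − 3.6 = -3.44°C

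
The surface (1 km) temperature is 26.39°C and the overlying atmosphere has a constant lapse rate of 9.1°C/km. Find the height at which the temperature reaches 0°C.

Height above start = (26.39 − 0) / 9.1 = 2.9 km
Altitude = 1000 m + 2900 m = 3900 m

3.9 km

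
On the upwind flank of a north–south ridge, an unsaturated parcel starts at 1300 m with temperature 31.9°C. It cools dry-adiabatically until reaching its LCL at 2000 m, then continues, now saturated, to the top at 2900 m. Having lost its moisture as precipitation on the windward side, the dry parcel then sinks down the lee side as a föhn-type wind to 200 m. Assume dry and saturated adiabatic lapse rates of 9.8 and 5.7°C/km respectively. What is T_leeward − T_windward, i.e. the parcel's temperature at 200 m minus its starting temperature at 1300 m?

+14.47°C

Dry to 2000 m: -9.8 × 0.7 km = -6.86°C, so T = 25.04°C.
Saturated to 2900 m: -5.7 × 0.9 km = -5.13°C, so T = 19.91°C.
Dry descent to 200 m: +9.8 × 2.7 km = +26.46°C, so T = 46.37°C.
Net change vs windward start: 46.37 − 31.9 = +14.47°C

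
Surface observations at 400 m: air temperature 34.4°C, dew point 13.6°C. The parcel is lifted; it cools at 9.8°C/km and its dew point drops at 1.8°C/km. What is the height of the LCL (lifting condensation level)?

T and T_d converge at 9.8 − 1.8 = 8°C per km
Height above start = (34.4 − 13.6) / 8 = 2.6 km
LCL altitude = 400 m + 2600 m = 3000 m

3000 m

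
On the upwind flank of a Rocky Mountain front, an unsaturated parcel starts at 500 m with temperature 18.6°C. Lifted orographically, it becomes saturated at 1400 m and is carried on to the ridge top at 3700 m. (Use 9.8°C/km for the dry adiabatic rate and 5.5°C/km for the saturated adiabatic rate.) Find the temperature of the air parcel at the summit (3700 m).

500–1400 m, dry: Δz = 0.9 km ⇒ ΔT = -8.82°C; T = 9.78°C
1400–3700 m, saturated: Δz = 2.3 km ⇒ ΔT = -12.65°C; T = -2.87°C

-2.87°C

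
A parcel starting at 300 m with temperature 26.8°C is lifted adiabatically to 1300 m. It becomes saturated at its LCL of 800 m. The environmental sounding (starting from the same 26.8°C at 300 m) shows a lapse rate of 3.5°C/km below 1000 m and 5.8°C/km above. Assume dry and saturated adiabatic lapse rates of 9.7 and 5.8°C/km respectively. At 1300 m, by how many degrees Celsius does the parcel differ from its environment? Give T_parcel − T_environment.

Parcel:
  300 → 800 m (dry, 9.7°C/km): ΔT = -9.7 × 0.5 = -4.85°C → T = 21.95°C
  800 → 1300 m (saturated, 5.8°C/km): ΔT = -5.8 × 0.5 = -2.9°C → T = 19.05°C
Environment:
  300 → 1000 m (environment, lower layer, 3.5°C/km): ΔT = -3.5 × 0.7 = -2.45°C → T = 24.35°C
  1000 → 1300 m (environment, upper layer, 5.8°C/km): ΔT = -5.8 × 0.3 = -1.74°C → T = 22.61°C
T_parcel − T_env = 19.05 − 22.61 = -3.56°C

-3.56°C (parcel cooler than environment)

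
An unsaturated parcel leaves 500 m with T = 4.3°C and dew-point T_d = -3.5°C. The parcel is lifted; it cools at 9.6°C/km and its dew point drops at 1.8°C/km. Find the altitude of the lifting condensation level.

1500 m

T and T_d converge at 9.6 − 1.8 = 7.8°C per km
Height above start = (4.3 − (-3.5)) / 7.8 = 1 km
LCL altitude = 500 m + 1000 m = 1500 m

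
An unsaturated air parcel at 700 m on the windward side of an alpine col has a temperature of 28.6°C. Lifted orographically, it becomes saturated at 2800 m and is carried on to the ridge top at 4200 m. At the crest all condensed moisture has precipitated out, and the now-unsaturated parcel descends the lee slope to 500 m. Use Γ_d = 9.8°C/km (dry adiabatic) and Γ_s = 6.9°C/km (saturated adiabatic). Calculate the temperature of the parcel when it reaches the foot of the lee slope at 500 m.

700 → 2800 m (dry, 9.8°C/km): ΔT = -9.8 × 2.1 = -20.58°C → T = 8.02°C
2800 → 4200 m (saturated, 6.9°C/km): ΔT = -6.9 × 1.4 = -9.66°C → T = -1.64°C
4200 → 500 m (dry descent, 9.8°C/km): ΔT = +9.8 × 3.7 = +36.26°C → T = 34.62°C

34.62°C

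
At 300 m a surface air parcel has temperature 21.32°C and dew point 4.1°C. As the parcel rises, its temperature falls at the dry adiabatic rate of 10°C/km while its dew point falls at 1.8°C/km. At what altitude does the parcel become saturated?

2400 m

T and T_d converge at 10 − 1.8 = 8.2°C per km
Height above start = (21.32 − 4.1) / 8.2 = 2.1 km
LCL altitude = 300 m + 2100 m = 2400 m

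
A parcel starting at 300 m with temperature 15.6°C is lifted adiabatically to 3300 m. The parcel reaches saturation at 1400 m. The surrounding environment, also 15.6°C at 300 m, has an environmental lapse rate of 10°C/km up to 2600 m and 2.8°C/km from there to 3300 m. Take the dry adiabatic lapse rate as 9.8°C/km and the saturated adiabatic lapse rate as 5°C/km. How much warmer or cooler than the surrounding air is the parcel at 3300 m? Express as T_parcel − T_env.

Parcel:
  From 300 m to 1400 m (dry): cools by 9.8 × 1.1 = 10.78°C, giving 4.82°C.
  From 1400 m to 3300 m (saturated): cools by 5 × 1.9 = 9.5°C, giving -4.68°C.
Environment:
  From 300 m to 2600 m (environment, lower layer): cools by 10 × 2.3 = 23°C, giving -7.4°C.
  From 2600 m to 3300 m (environment, upper layer): cools by 2.8 × 0.7 = 1.96°C, giving -9.36°C.
T_parcel − T_env = -4.68 − (-9.36) = +4.68°C

+4.68°C (parcel warmer than environment)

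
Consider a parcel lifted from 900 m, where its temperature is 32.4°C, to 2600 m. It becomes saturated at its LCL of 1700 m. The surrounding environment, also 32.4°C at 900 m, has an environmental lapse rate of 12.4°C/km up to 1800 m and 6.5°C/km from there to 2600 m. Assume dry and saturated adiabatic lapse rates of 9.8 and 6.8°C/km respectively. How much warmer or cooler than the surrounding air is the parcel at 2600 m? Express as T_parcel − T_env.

+2.4°C (parcel warmer than environment)

Parcel:
  From 900 m to 1700 m (dry): cools by 9.8 × 0.8 = 7.84°C, giving 24.56°C.
  From 1700 m to 2600 m (saturated): cools by 6.8 × 0.9 = 6.12°C, giving 18.44°C.
Environment:
  From 900 m to 1800 m (environment, lower layer): cools by 12.4 × 0.9 = 11.16°C, giving 21.24°C.
  From 1800 m to 2600 m (environment, upper layer): cools by 6.5 × 0.8 = 5.2°C, giving 16.04°C.
T_parcel − T_env = 18.44 − 16.04 = +2.4°C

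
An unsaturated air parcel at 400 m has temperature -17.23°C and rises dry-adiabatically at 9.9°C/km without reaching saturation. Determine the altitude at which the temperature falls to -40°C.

Height above start = (-17.23 − (-40)) / 9.9 = 2.3 km
Altitude = 400 m + 2300 m = 2700 m

2700 m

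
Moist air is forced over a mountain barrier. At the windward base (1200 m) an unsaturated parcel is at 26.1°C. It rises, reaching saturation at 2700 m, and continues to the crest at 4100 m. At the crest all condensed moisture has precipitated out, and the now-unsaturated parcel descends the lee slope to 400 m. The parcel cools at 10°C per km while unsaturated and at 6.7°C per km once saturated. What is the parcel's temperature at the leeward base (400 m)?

38.72°C

1200 → 2700 m (dry, 10°C/km): ΔT = -10 × 1.5 = -15°C → T = 11.1°C
2700 → 4100 m (saturated, 6.7°C/km): ΔT = -6.7 × 1.4 = -9.38°C → T = 1.72°C
4100 → 400 m (dry descent, 10°C/km): ΔT = +10 × 3.7 = +37°C → T = 38.72°C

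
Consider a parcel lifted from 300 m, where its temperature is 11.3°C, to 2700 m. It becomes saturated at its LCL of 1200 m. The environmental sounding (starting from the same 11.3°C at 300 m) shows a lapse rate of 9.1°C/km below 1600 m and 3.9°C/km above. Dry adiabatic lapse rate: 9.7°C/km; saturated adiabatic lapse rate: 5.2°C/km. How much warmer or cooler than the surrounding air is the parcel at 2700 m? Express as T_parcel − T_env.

-0.41°C (parcel cooler than environment)

Parcel:
  300–1200 m, dry: Δz = 0.9 km ⇒ ΔT = -8.73°C; T = 2.57°C
  1200–2700 m, saturated: Δz = 1.5 km ⇒ ΔT = -7.8°C; T = -5.23°C
Environment:
  300–1600 m, environment, lower layer: Δz = 1.3 km ⇒ ΔT = -11.83°C; T = -0.53°C
  1600–2700 m, environment, upper layer: Δz = 1.1 km ⇒ ΔT = -4.29°C; T = -4.82°C
T_parcel − T_env = -5.23 − (-4.82) = -0.41°C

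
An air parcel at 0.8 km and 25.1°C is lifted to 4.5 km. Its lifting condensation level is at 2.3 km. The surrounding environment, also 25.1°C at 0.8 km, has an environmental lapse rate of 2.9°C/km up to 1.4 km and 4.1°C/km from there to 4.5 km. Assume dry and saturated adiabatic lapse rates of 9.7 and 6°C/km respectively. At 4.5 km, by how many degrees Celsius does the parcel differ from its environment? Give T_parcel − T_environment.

Parcel:
  From 800 m to 2300 m (dry): cools by 9.7 × 1.5 = 14.55°C, giving 10.55°C.
  From 2300 m to 4500 m (saturated): cools by 6 × 2.2 = 13.2°C, giving -2.65°C.
Environment:
  From 800 m to 1400 m (environment, lower layer): cools by 2.9 × 0.6 = 1.74°C, giving 23.36°C.
  From 1400 m to 4500 m (environment, upper layer): cools by 4.1 × 3.1 = 12.71°C, giving 10.65°C.
T_parcel − T_env = -2.65 − 10.65 = -13.3°C

-13.3°C (parcel cooler than environment)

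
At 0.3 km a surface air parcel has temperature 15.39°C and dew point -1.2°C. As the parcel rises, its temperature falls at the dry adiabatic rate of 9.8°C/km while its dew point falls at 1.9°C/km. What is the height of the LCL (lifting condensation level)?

T and T_d converge at 9.8 − 1.9 = 7.9°C per km
Height above start = (15.39 − (-1.2)) / 7.9 = 2.1 km
LCL altitude = 300 m + 2100 m = 2400 m

2.4 km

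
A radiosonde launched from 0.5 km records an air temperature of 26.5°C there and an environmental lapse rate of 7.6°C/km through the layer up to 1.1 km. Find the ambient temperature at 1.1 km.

21.94°C

500–1100 m, environmental: Δz = 0.6 km ⇒ ΔT = -4.56°C; T = 21.94°C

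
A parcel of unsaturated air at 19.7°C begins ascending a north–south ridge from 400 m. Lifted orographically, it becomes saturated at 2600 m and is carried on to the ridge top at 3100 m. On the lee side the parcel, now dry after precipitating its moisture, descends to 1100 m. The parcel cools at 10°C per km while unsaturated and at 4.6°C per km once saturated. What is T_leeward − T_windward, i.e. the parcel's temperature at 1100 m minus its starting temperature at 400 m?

From 400 m to 2600 m (dry): cools by 10 × 2.2 = 22°C, giving -2.3°C.
From 2600 m to 3100 m (saturated): cools by 4.6 × 0.5 = 2.3°C, giving -4.6°C.
From 3100 m to 1100 m (dry descent): warms by 10 × 2 = 20°C, giving 15.4°C.
Net change vs windward start: 15.4 − 19.7 = -4.3°C

-4.3°C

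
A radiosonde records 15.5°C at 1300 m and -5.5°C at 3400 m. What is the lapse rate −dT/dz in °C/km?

10°C/km

Γ = −ΔT/Δz = (15.5 − (-5.5)) / (3400 − 1300) m
  = 21°C / 2.1 km = 10°C/km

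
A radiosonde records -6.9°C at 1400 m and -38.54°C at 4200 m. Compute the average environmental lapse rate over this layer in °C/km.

Γ = −ΔT/Δz = (-6.9 − (-38.54)) / (4200 − 1400) m
  = 31.64°C / 2.8 km = 11.3°C/km

11.3°C/km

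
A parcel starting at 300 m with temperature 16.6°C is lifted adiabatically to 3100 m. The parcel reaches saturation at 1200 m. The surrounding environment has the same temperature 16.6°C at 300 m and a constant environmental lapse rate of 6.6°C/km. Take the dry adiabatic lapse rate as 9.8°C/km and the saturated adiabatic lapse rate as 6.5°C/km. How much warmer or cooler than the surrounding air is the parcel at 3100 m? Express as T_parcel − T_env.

Parcel:
  Dry to 1200 m: -9.8 × 0.9 km = -8.82°C, so T = 7.78°C.
  Saturated to 3100 m: -6.5 × 1.9 km = -12.35°C, so T = -4.57°C.
Environment:
  Environment to 3100 m: -6.6 × 2.8 km = -18.48°C, so T = -1.88°C.
T_parcel − T_env = -4.57 − (-1.88) = -2.69°C

-2.69°C (parcel cooler than environment)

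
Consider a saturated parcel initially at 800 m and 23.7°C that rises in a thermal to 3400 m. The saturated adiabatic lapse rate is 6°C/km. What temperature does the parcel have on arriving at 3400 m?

From 800 m to 3400 m (saturated adiabatic): cools by 6 × 2.6 = 15.6°C, giving 8.1°C.

8.1°C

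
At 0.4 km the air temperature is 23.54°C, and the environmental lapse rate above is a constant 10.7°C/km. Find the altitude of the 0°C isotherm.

2.6 km

Height above start = (23.54 − 0) / 10.7 = 2.2 km
Altitude = 400 m + 2200 m = 2600 m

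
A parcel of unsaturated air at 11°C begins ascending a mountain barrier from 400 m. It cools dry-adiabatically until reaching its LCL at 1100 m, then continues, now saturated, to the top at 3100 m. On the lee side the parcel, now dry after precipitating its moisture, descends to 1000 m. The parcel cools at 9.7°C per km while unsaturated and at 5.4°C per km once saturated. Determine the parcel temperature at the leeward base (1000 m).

13.78°C

400 → 1100 m (dry, 9.7°C/km): ΔT = -9.7 × 0.7 = -6.79°C → T = 4.21°C
1100 → 3100 m (saturated, 5.4°C/km): ΔT = -5.4 × 2 = -10.8°C → T = -6.59°C
3100 → 1000 m (dry descent, 9.7°C/km): ΔT = +9.7 × 2.1 = +20.37°C → T = 13.78°C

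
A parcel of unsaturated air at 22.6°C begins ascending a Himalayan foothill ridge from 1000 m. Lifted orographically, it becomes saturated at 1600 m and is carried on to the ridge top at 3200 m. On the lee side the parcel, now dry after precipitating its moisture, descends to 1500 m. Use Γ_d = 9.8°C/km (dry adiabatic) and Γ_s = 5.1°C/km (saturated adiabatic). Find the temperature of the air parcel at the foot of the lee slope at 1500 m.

25.22°C

Dry to 1600 m: -9.8 × 0.6 km = -5.88°C, so T = 16.72°C.
Saturated to 3200 m: -5.1 × 1.6 km = -8.16°C, so T = 8.56°C.
Dry descent to 1500 m: +9.8 × 1.7 km = +16.66°C, so T = 25.22°C.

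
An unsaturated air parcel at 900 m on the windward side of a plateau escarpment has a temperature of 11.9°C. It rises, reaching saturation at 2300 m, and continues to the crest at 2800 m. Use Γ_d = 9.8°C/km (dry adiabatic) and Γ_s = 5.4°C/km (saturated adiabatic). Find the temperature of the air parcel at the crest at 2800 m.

-4.52°C

900–2300 m, dry: Δz = 1.4 km ⇒ ΔT = -13.72°C; T = -1.82°C
2300–2800 m, saturated: Δz = 0.5 km ⇒ ΔT = -2.7°C; T = -4.52°C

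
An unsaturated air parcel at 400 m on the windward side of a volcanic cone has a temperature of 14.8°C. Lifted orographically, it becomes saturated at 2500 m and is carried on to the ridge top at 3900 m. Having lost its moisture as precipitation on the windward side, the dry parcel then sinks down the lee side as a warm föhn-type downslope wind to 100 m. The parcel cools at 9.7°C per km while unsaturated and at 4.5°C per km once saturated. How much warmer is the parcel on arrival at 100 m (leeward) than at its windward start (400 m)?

+10.19°C

From 400 m to 2500 m (dry): cools by 9.7 × 2.1 = 20.37°C, giving -5.57°C.
From 2500 m to 3900 m (saturated): cools by 4.5 × 1.4 = 6.3°C, giving -11.87°C.
From 3900 m to 100 m (dry descent): warms by 9.7 × 3.8 = 36.86°C, giving 24.99°C.
Net change vs windward start: 24.99 − 14.8 = +10.19°C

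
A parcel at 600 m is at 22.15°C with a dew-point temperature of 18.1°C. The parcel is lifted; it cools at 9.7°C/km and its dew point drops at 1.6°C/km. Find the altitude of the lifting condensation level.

T and T_d converge at 9.7 − 1.6 = 8.1°C per km
Height above start = (22.15 − 18.1) / 8.1 = 0.5 km
LCL altitude = 600 m + 500 m = 1100 m

1100 m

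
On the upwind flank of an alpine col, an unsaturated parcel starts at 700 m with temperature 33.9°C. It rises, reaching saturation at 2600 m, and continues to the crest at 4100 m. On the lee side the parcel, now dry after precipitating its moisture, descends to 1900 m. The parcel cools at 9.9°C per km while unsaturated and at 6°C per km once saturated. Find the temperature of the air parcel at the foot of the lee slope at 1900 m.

700–2600 m, dry: Δz = 1.9 km ⇒ ΔT = -18.81°C; T = 15.09°C
2600–4100 m, saturated: Δz = 1.5 km ⇒ ΔT = -9°C; T = 6.09°C
4100–1900 m, dry descent: Δz = 2.2 km ⇒ ΔT = +21.78°C; T = 27.87°C

27.87°C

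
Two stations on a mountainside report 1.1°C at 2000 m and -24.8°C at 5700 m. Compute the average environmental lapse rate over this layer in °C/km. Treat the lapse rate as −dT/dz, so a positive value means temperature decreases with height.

Γ = −ΔT/Δz = (1.1 − (-24.8)) / (5700 − 2000) m
  = 25.9°C / 3.7 km = 7°C/km

7°C/km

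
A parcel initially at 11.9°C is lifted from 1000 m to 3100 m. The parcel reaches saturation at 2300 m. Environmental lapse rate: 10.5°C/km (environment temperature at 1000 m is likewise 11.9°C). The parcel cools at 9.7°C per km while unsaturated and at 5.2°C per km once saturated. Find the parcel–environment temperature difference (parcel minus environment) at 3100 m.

Parcel:
  1000 → 2300 m (dry, 9.7°C/km): ΔT = -9.7 × 1.3 = -12.61°C → T = -0.71°C
  2300 → 3100 m (saturated, 5.2°C/km): ΔT = -5.2 × 0.8 = -4.16°C → T = -4.87°C
Environment:
  1000 → 3100 m (environment, 10.5°C/km): ΔT = -10.5 × 2.1 = -22.05°C → T = -10.15°C
T_parcel − T_env = -4.87 − (-10.15) = +5.28°C

+5.28°C (parcel warmer than environment)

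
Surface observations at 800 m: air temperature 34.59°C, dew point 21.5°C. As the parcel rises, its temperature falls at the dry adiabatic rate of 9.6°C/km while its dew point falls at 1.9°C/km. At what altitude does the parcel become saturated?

T and T_d converge at 9.6 − 1.9 = 7.7°C per km
Height above start = (34.59 − 21.5) / 7.7 = 1.7 km
LCL altitude = 800 m + 1700 m = 2500 m

2500 m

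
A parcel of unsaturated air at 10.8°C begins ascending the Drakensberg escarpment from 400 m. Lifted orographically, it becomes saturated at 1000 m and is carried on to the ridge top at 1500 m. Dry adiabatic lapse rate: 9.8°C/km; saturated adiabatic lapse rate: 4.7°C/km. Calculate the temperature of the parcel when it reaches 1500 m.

From 400 m to 1000 m (dry): cools by 9.8 × 0.6 = 5.88°C, giving 4.92°C.
From 1000 m to 1500 m (saturated): cools by 4.7 × 0.5 = 2.35°C, giving 2.57°C.

2.57°C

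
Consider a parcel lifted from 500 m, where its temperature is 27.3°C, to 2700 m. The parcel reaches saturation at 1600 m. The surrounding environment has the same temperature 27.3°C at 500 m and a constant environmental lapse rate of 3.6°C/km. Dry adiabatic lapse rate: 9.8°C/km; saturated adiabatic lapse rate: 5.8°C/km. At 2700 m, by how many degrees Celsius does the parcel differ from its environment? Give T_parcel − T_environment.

-9.24°C (parcel cooler than environment)

Parcel:
  500–1600 m, dry: Δz = 1.1 km ⇒ ΔT = -10.78°C; T = 16.52°C
  1600–2700 m, saturated: Δz = 1.1 km ⇒ ΔT = -6.38°C; T = 10.14°C
Environment:
  500–2700 m, environment: Δz = 2.2 km ⇒ ΔT = -7.92°C; T = 19.38°C
T_parcel − T_env = 10.14 − 19.38 = -9.24°C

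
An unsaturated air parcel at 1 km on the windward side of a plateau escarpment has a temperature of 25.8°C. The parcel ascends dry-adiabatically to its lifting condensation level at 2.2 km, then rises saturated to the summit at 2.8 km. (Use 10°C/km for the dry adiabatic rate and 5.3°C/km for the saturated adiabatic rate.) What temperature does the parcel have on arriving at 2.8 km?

From 1000 m to 2200 m (dry): cools by 10 × 1.2 = 12°C, giving 13.8°C.
From 2200 m to 2800 m (saturated): cools by 5.3 × 0.6 = 3.18°C, giving 10.62°C.

10.62°C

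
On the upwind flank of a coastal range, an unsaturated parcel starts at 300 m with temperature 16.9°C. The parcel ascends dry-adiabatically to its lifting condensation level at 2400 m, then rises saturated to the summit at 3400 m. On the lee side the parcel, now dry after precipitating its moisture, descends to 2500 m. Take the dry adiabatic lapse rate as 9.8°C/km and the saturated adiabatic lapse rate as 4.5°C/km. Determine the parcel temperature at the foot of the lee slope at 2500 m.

Dry to 2400 m: -9.8 × 2.1 km = -20.58°C, so T = -3.68°C.
Saturated to 3400 m: -4.5 × 1 km = -4.5°C, so T = -8.18°C.
Dry descent to 2500 m: +9.8 × 0.9 km = +8.82°C, so T = 0.64°C.

0.64°C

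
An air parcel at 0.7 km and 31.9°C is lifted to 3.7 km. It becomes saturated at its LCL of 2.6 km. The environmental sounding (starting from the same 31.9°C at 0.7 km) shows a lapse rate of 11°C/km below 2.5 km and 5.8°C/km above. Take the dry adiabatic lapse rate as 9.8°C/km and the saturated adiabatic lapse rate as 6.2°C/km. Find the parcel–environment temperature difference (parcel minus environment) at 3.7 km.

Parcel:
  From 700 m to 2600 m (dry): cools by 9.8 × 1.9 = 18.62°C, giving 13.28°C.
  From 2600 m to 3700 m (saturated): cools by 6.2 × 1.1 = 6.82°C, giving 6.46°C.
Environment:
  From 700 m to 2500 m (environment, lower layer): cools by 11 × 1.8 = 19.8°C, giving 12.1°C.
  From 2500 m to 3700 m (environment, upper layer): cools by 5.8 × 1.2 = 6.96°C, giving 5.14°C.
T_parcel − T_env = 6.46 − 5.14 = +1.32°C

+1.32°C (parcel warmer than environment)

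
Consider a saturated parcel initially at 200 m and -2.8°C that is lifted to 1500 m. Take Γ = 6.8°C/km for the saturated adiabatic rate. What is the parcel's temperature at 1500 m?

-11.64°C

200 → 1500 m (saturated adiabatic, 6.8°C/km): ΔT = -6.8 × 1.3 = -8.84°C → T = -11.64°C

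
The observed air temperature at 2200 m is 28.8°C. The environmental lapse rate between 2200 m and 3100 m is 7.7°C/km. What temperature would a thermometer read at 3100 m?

21.87°C

2200 → 3100 m (environmental, 7.7°C/km): ΔT = -7.7 × 0.9 = -6.93°C → T = 21.87°C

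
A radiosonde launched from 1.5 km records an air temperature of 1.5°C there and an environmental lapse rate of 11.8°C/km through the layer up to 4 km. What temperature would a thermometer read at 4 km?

-28°C

1500 → 4000 m (environmental, 11.8°C/km): ΔT = -11.8 × 2.5 = -29.5°C → T = -28°C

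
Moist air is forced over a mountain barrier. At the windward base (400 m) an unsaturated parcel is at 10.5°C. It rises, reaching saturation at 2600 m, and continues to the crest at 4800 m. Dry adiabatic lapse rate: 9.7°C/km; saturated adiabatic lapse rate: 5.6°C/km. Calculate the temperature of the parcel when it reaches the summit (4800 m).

400–2600 m, dry: Δz = 2.2 km ⇒ ΔT = -21.34°C; T = -10.84°C
2600–4800 m, saturated: Δz = 2.2 km ⇒ ΔT = -12.32°C; T = -23.16°C

-23.16°C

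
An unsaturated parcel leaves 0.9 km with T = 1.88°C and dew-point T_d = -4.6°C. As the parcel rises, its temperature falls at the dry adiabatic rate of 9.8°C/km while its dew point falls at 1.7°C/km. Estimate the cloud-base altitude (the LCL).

T and T_d converge at 9.8 − 1.7 = 8.1°C per km
Height above start = (1.88 − (-4.6)) / 8.1 = 0.8 km
LCL altitude = 900 m + 800 m = 1700 m

1.7 km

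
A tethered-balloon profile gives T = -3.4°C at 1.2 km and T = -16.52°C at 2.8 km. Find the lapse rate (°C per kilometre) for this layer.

Γ = −ΔT/Δz = (-3.4 − (-16.52)) / (2800 − 1200) m
  = 13.12°C / 1.6 km = 8.2°C/km

8.2°C/km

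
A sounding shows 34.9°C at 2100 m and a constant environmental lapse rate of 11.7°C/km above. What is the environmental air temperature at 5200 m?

From 2100 m to 5200 m (environmental): cools by 11.7 × 3.1 = 36.27°C, giving -1.37°C.

-1.37°C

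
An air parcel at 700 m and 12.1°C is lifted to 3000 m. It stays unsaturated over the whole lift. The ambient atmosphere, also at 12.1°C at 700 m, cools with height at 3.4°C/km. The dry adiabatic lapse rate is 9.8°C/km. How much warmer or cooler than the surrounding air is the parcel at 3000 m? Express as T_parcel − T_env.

Parcel:
  700 → 3000 m (dry, 9.8°C/km): ΔT = -9.8 × 2.3 = -22.54°C → T = -10.44°C
Environment:
  700 → 3000 m (environment, 3.4°C/km): ΔT = -3.4 × 2.3 = -7.82°C → T = 4.28°C
T_parcel − T_env = -10.44 − 4.28 = -14.72°C

-14.72°C (parcel cooler than environment)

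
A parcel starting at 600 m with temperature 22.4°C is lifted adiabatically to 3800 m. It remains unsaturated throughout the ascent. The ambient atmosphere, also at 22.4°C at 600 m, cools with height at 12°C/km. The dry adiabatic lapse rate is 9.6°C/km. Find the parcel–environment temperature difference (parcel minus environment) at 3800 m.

+7.68°C (parcel warmer than environment)

Parcel:
  Dry to 3800 m: -9.6 × 3.2 km = -30.72°C, so T = -8.32°C.
Environment:
  Environment to 3800 m: -12 × 3.2 km = -38.4°C, so T = -16°C.
T_parcel − T_env = -8.32 − (-16) = +7.68°C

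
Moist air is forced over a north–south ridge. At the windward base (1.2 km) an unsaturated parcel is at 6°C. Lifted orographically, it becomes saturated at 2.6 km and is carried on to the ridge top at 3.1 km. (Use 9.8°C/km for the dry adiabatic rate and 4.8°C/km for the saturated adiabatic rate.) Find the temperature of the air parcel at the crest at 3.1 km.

-10.12°C

From 1200 m to 2600 m (dry): cools by 9.8 × 1.4 = 13.72°C, giving -7.72°C.
From 2600 m to 3100 m (saturated): cools by 4.8 × 0.5 = 2.4°C, giving -10.12°C.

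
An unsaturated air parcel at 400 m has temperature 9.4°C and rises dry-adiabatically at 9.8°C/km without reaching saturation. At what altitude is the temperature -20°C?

Height above start = (9.4 − (-20)) / 9.8 = 3 km
Altitude = 400 m + 3000 m = 3400 m

3400 m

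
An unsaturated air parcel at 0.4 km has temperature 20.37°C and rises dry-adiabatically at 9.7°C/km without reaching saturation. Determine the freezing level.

Height above start = (20.37 − 0) / 9.7 = 2.1 km
Altitude = 400 m + 2100 m = 2500 m

2.5 km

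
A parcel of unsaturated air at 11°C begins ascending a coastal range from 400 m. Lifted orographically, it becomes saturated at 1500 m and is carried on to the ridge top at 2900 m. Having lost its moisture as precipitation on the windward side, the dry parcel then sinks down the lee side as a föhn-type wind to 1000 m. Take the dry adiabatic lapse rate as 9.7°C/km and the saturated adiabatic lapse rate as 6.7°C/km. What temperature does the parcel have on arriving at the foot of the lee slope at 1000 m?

9.38°C

Dry to 1500 m: -9.7 × 1.1 km = -10.67°C, so T = 0.33°C.
Saturated to 2900 m: -6.7 × 1.4 km = -9.38°C, so T = -9.05°C.
Dry descent to 1000 m: +9.7 × 1.9 km = +18.43°C, so T = 9.38°C.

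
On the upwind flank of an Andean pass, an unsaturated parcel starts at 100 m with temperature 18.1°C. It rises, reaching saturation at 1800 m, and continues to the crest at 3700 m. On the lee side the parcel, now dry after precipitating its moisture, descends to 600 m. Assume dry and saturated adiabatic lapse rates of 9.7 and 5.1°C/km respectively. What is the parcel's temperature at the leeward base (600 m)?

21.99°C

From 100 m to 1800 m (dry): cools by 9.7 × 1.7 = 16.49°C, giving 1.61°C.
From 1800 m to 3700 m (saturated): cools by 5.1 × 1.9 = 9.69°C, giving -8.08°C.
From 3700 m to 600 m (dry descent): warms by 9.7 × 3.1 = 30.07°C, giving 21.99°C.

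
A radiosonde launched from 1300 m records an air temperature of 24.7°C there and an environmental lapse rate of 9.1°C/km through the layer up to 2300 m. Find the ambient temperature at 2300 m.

15.6°C

From 1300 m to 2300 m (environmental): cools by 9.1 × 1 = 9.1°C, giving 15.6°C.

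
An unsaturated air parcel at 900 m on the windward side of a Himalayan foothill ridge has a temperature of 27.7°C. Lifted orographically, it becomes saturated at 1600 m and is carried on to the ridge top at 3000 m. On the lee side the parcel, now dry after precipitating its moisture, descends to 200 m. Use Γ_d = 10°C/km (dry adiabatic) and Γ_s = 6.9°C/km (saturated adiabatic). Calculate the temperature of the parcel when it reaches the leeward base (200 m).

39.04°C

900–1600 m, dry: Δz = 0.7 km ⇒ ΔT = -7°C; T = 20.7°C
1600–3000 m, saturated: Δz = 1.4 km ⇒ ΔT = -9.66°C; T = 11.04°C
3000–200 m, dry descent: Δz = 2.8 km ⇒ ΔT = +28°C; T = 39.04°C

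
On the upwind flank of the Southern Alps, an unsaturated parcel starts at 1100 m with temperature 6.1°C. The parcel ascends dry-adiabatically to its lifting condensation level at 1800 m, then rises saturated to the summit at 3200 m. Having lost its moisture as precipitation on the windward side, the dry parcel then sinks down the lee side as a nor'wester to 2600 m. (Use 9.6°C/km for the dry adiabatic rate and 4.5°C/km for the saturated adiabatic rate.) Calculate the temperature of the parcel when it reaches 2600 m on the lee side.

1100 → 1800 m (dry, 9.6°C/km): ΔT = -9.6 × 0.7 = -6.72°C → T = -0.62°C
1800 → 3200 m (saturated, 4.5°C/km): ΔT = -4.5 × 1.4 = -6.3°C → T = -6.92°C
3200 → 2600 m (dry descent, 9.6°C/km): ΔT = +9.6 × 0.6 = +5.76°C → T = -1.16°C

-1.16°C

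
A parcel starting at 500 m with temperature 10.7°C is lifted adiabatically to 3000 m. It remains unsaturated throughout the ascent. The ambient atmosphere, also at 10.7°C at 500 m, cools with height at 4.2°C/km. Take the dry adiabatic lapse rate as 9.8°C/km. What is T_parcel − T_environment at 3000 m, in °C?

-14°C (parcel cooler than environment)

Parcel:
  Dry to 3000 m: -9.8 × 2.5 km = -24.5°C, so T = -13.8°C.
Environment:
  Environment to 3000 m: -4.2 × 2.5 km = -10.5°C, so T = 0.2°C.
T_parcel − T_env = -13.8 − 0.2 = -14°C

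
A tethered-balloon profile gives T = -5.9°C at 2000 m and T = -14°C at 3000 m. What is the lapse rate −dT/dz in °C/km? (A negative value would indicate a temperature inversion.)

8.1°C/km

Γ = −ΔT/Δz = (-5.9 − (-14)) / (3000 − 2000) m
  = 8.1°C / 1 km = 8.1°C/km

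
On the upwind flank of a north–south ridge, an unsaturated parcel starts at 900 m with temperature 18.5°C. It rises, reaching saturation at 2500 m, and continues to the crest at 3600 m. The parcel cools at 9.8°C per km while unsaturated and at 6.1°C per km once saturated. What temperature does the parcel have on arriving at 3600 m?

-3.89°C

900 → 2500 m (dry, 9.8°C/km): ΔT = -9.8 × 1.6 = -15.68°C → T = 2.82°C
2500 → 3600 m (saturated, 6.1°C/km): ΔT = -6.1 × 1.1 = -6.71°C → T = -3.89°C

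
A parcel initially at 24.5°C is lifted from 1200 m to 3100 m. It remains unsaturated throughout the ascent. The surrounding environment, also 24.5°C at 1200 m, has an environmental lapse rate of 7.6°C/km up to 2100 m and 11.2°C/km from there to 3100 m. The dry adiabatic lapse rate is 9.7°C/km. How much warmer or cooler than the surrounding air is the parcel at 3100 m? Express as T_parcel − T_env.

-0.39°C (parcel cooler than environment)

Parcel:
  Dry to 3100 m: -9.7 × 1.9 km = -18.43°C, so T = 6.07°C.
Environment:
  Environment, lower layer to 2100 m: -7.6 × 0.9 km = -6.84°C, so T = 17.66°C.
  Environment, upper layer to 3100 m: -11.2 × 1 km = -11.2°C, so T = 6.46°C.
T_parcel − T_env = 6.07 − 6.46 = -0.39°C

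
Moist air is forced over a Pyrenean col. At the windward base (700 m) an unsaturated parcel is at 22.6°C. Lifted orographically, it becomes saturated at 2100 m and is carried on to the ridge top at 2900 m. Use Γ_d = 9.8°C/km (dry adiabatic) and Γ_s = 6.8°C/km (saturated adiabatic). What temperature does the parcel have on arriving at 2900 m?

From 700 m to 2100 m (dry): cools by 9.8 × 1.4 = 13.72°C, giving 8.88°C.
From 2100 m to 2900 m (saturated): cools by 6.8 × 0.8 = 5.44°C, giving 3.44°C.

3.44°C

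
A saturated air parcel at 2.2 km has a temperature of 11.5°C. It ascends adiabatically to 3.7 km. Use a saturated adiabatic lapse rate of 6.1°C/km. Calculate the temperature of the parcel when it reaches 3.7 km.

2200 → 3700 m (saturated adiabatic, 6.1°C/km): ΔT = -6.1 × 1.5 = -9.15°C → T = 2.35°C

2.35°C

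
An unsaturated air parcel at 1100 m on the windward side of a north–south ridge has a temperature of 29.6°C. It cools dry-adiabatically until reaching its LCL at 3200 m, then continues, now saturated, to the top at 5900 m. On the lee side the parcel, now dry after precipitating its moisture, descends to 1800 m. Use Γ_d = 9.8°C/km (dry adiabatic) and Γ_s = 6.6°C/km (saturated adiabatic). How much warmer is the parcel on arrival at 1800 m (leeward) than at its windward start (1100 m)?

+1.78°C

1100 → 3200 m (dry, 9.8°C/km): ΔT = -9.8 × 2.1 = -20.58°C → T = 9.02°C
3200 → 5900 m (saturated, 6.6°C/km): ΔT = -6.6 × 2.7 = -17.82°C → T = -8.8°C
5900 → 1800 m (dry descent, 9.8°C/km): ΔT = +9.8 × 4.1 = +40.18°C → T = 31.38°C
Net change vs windward start: 31.38 − 29.6 = +1.78°C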